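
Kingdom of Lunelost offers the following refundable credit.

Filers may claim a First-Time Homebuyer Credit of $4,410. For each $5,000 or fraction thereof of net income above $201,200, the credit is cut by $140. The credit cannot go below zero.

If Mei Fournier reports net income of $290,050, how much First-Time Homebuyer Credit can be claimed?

$1,890

First-Time Homebuyer Credit: income exceeds $201,200 by $88,850, which is 18 full-or-partial $5,000 increments; reduction = 18 × $140 = $2,520, leaving $1,890.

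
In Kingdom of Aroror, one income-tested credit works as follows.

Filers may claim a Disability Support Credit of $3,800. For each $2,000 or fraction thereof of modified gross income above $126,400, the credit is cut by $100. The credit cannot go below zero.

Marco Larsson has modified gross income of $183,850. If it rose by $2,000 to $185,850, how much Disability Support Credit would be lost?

$100

At $183,850 — income exceeds $126,400 by $57,450, which is 29 full-or-partial $2,000 increments; reduction = 29 × $100 = $2,900, leaving $900.
At $185,850 — income exceeds $126,400 by $59,450, which is 30 full-or-partial $2,000 increments; reduction = 30 × $100 = $3,000, leaving $800.
Lost: $900 − $800 = $100.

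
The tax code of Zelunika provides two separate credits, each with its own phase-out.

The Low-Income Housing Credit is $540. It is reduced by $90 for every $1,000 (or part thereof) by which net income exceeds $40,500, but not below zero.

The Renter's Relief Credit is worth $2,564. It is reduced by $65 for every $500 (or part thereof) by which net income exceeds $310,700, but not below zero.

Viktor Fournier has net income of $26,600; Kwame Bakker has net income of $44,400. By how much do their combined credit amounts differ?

Viktor ($26,600): Low-Income Housing Credit: $26,600 is at or below the $40,500 threshold, so the full $540 applies. Renter's Relief Credit: $26,600 is at or below the $310,700 threshold, so the full $2,564 applies. total $540 + $2,564 = $3,104
Kwame ($44,400): Low-Income Housing Credit: income exceeds $40,500 by $3,900, which is 4 full-or-partial $1,000 increments; reduction = 4 × $90 = $360, leaving $180. Renter's Relief Credit: $44,400 is at or below the $310,700 threshold, so the full $2,564 applies. total $180 + $2,564 = $2,744
Difference: |$3,104 − $2,744| = $360.

$360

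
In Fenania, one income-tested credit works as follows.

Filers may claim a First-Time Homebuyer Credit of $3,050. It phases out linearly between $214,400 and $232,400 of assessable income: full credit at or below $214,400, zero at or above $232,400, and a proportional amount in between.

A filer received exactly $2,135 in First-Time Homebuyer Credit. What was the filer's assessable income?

$2,135 is 2,135/3,050 of the full $3,050, so 915/3,050 of the $18,000 range has been used: income = $214,400 + $18,000 × 915/3,050 = $219,800.

$219,800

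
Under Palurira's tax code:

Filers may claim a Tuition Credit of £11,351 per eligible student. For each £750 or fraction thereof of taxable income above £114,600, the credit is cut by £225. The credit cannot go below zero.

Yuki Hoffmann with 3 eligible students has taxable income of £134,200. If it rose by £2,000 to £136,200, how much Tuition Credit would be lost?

£450

At £134,200 — base = 3 × £11,351 = £34,053. income exceeds £114,600 by £19,600, which is 27 full-or-partial £750 increments; reduction = 27 × £225 = £6,075, leaving £27,978.
At £136,200 — base = 3 × £11,351 = £34,053. income exceeds £114,600 by £21,600, which is 29 full-or-partial £750 increments; reduction = 29 × £225 = £6,525, leaving £27,528.
Lost: £27,978 − £27,528 = £450.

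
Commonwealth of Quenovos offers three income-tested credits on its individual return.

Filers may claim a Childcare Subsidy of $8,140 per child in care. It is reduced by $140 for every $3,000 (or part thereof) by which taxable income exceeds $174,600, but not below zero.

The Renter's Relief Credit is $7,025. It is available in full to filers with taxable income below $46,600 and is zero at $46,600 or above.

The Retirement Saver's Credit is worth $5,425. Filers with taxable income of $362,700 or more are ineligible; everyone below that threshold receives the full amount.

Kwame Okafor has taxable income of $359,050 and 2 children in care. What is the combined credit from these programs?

Childcare Subsidy: base = 2 × $8,140 = $16,280. income exceeds $174,600 by $184,450, which is 62 full-or-partial $3,000 increments; reduction = 62 × $140 = $8,680, leaving $7,600.
Renter's Relief Credit: $359,050 meets or exceeds the $46,600 cutoff, so the credit is $0.
Retirement Saver's Credit: $359,050 is below the $362,700 cutoff, so the full $5,425 applies.
Total: $7,600 + $0 + $5,425 = $13,025.

$13,025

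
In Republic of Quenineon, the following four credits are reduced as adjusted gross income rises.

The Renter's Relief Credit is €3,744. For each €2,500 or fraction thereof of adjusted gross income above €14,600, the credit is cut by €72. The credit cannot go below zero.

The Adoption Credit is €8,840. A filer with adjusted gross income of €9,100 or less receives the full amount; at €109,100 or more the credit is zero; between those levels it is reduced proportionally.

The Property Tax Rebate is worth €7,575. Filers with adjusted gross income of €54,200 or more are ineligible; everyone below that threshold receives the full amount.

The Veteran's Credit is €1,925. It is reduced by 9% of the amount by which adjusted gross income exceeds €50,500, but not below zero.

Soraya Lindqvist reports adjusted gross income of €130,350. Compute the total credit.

Renter's Relief Credit: income exceeds €14,600 by €115,750, which is 47 full-or-partial €2,500 increments; reduction = 47 × €72 = €3,384, leaving €360.
Adoption Credit: €130,350 is at or above €109,100, so the credit is €0.
Property Tax Rebate: €130,350 meets or exceeds the €54,200 cutoff, so the credit is €0.
Veteran's Credit: 9% of the €79,850 excess over €50,500 is €7,186.50 ≥ base, so the credit is €0.
Total: €360 + €0 + €0 + €0 = €360.

€360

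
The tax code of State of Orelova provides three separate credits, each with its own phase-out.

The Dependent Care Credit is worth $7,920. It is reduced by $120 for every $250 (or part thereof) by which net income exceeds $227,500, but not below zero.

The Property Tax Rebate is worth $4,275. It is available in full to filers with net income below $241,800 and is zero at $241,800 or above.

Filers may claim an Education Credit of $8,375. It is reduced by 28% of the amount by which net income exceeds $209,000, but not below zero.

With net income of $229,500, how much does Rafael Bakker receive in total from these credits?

$13,870

Dependent Care Credit: income exceeds $227,500 by $2,000, which is 8 full-or-partial $250 increments; reduction = 8 × $120 = $960, leaving $6,960.
Property Tax Rebate: $229,500 is below the $241,800 cutoff, so the full $4,275 applies.
Education Credit: 28% of the $20,500 excess over $209,000 is $5,740; credit = $8,375 − $5,740 = $2,635.
Total: $6,960 + $4,275 + $2,635 = $13,870.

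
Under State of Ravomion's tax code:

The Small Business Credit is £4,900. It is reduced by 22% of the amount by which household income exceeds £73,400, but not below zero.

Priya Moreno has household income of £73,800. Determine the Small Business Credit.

Small Business Credit: 22% of the £400 excess over £73,400 is £88; credit = £4,900 − £88 = £4,812.

£4,812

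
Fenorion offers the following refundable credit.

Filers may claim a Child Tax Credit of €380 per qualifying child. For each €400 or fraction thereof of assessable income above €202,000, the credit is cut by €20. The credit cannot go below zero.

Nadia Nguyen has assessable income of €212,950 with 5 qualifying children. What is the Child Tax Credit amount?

€1,340

Child Tax Credit: base = 5 × €380 = €1,900. income exceeds €202,000 by €10,950, which is 28 full-or-partial €400 increments; reduction = 28 × €20 = €560, leaving €1,340.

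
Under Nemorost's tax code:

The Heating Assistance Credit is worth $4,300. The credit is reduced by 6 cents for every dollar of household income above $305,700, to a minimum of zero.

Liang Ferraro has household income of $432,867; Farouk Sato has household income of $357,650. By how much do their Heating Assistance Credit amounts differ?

$1,183

Liang ($432,867): Heating Assistance Credit: 6% of the $127,167 excess over $305,700 is $7,630.02 ≥ base, so the credit is $0.
Farouk ($357,650): Heating Assistance Credit: 6% of the $51,950 excess over $305,700 is $3,117; credit = $4,300 − $3,117 = $1,183.
Difference: |$0 − $1,183| = $1,183.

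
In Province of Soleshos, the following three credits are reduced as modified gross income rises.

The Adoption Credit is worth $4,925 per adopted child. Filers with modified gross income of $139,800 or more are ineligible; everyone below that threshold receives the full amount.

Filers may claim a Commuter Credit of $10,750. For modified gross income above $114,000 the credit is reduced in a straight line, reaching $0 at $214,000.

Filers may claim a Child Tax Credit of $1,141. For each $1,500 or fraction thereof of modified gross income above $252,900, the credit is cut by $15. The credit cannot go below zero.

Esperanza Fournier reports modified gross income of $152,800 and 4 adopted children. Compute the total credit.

Adoption Credit: base = 4 × $4,925 = $19,700. $152,800 meets or exceeds the $139,800 cutoff, so the credit is $0.
Commuter Credit: $152,800 is $38,800 into a $100,000 phase-out range, leaving 61,200/100,000 of the credit: $10,750 × 61,200/100,000 = $6,579.
Child Tax Credit: $152,800 is at or below the $252,900 threshold, so the full $1,141 applies.
Total: $0 + $6,579 + $1,141 = $7,720.

$7,720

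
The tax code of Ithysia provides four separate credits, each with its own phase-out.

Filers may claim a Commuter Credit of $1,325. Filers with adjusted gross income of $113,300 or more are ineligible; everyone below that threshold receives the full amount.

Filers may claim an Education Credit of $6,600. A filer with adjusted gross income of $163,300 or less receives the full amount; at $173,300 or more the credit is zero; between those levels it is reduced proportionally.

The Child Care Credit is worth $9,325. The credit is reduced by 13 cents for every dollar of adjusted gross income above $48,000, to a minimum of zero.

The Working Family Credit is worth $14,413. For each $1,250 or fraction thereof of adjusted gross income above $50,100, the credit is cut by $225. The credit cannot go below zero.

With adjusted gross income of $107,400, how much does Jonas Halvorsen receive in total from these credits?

Commuter Credit: $107,400 is below the $113,300 cutoff, so the full $1,325 applies.
Education Credit: $107,400 is at or below the $163,300 threshold, so the full $6,600 applies.
Child Care Credit: 13% of the $59,400 excess over $48,000 is $7,722; credit = $9,325 − $7,722 = $1,603.
Working Family Credit: income exceeds $50,100 by $57,300, which is 46 full-or-partial $1,250 increments; reduction = 46 × $225 = $10,350, leaving $4,063.
Total: $1,325 + $6,600 + $1,603 + $4,063 = $13,591.

$13,591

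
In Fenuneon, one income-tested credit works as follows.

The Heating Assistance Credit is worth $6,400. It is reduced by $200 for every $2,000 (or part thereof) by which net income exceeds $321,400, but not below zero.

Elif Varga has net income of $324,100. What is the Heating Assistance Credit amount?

$6,000

Heating Assistance Credit: income exceeds $321,400 by $2,700, which is 2 full-or-partial $2,000 increments; reduction = 2 × $200 = $400, leaving $6,000.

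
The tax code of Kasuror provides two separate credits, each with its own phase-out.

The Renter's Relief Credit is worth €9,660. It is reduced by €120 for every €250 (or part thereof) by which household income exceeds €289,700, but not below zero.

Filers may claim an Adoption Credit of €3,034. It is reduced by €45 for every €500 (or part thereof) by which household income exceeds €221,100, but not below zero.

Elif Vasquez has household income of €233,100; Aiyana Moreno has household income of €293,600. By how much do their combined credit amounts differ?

€3,874

Elif (€233,100): Renter's Relief Credit: €233,100 is at or below the €289,700 threshold, so the full €9,660 applies. Adoption Credit: income exceeds €221,100 by €12,000, which is 24 full-or-partial €500 increments; reduction = 24 × €45 = €1,080, leaving €1,954. total €9,660 + €1,954 = €11,614
Aiyana (€293,600): Renter's Relief Credit: income exceeds €289,700 by €3,900, which is 16 full-or-partial €250 increments; reduction = 16 × €120 = €1,920, leaving €7,740. Adoption Credit: income exceeds €221,100 by €72,500 → 145 increments × €45 = €6,525 ≥ base, so the credit is €0. total €7,740 + €0 = €7,740
Difference: |€11,614 − €7,740| = €3,874.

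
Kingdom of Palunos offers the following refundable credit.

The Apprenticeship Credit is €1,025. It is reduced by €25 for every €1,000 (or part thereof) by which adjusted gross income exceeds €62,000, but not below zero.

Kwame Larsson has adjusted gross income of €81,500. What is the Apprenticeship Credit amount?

€525

Apprenticeship Credit: income exceeds €62,000 by €19,500, which is 20 full-or-partial €1,000 increments; reduction = 20 × €25 = €500, leaving €525.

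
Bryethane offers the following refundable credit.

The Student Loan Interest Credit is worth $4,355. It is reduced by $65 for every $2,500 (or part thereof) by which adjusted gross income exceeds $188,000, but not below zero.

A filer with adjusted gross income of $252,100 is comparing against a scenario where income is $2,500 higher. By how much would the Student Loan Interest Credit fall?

$65

At $252,100 — income exceeds $188,000 by $64,100, which is 26 full-or-partial $2,500 increments; reduction = 26 × $65 = $1,690, leaving $2,665.
At $254,600 — income exceeds $188,000 by $66,600, which is 27 full-or-partial $2,500 increments; reduction = 27 × $65 = $1,755, leaving $2,600.
Lost: $2,665 − $2,600 = $65.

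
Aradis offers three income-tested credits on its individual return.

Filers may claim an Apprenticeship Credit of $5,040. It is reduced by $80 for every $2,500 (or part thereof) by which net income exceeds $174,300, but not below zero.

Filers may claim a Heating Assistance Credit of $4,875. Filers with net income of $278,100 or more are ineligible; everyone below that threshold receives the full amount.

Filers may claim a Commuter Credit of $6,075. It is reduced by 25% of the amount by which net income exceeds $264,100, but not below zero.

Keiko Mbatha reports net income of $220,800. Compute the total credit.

Apprenticeship Credit: income exceeds $174,300 by $46,500, which is 19 full-or-partial $2,500 increments; reduction = 19 × $80 = $1,520, leaving $3,520.
Heating Assistance Credit: $220,800 is below the $278,100 cutoff, so the full $4,875 applies.
Commuter Credit: $220,800 is at or below the $264,100 threshold, so the full $6,075 applies.
Total: $3,520 + $4,875 + $6,075 = $14,470.

$14,470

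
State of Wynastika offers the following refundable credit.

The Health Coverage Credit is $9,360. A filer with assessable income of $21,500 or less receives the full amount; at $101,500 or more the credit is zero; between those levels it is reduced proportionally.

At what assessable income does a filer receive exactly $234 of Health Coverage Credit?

$234 is 234/9,360 of the full $9,360, so 9,126/9,360 of the $80,000 range has been used: income = $21,500 + $80,000 × 9,126/9,360 = $99,500.

$99,500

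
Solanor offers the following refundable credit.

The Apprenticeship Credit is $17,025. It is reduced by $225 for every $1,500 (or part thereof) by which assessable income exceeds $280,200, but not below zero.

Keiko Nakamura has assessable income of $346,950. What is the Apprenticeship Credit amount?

$6,900

Apprenticeship Credit: income exceeds $280,200 by $66,750, which is 45 full-or-partial $1,500 increments; reduction = 45 × $225 = $10,125, leaving $6,900.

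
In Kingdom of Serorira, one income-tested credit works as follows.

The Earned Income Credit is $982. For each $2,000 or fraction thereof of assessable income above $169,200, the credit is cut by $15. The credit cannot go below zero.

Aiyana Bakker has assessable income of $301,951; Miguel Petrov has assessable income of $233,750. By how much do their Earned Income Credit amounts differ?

Aiyana ($301,951): Earned Income Credit: income exceeds $169,200 by $132,751 → 67 increments × $15 = $1,005 ≥ base, so the credit is $0.
Miguel ($233,750): Earned Income Credit: income exceeds $169,200 by $64,550, which is 33 full-or-partial $2,000 increments; reduction = 33 × $15 = $495, leaving $487.
Difference: |$0 − $487| = $487.

$487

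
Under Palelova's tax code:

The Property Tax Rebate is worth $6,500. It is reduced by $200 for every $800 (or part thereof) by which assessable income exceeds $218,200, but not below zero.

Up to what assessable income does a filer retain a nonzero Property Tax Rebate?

$243,800

After 32 increments the reduction is 32 × $200 = $6,400, leaving $100; one more increment wipes it out. Increment 32 ends at excess 32 × $800 = $25,600, so the highest qualifying income is $218,200 + $25,600 = $243,800.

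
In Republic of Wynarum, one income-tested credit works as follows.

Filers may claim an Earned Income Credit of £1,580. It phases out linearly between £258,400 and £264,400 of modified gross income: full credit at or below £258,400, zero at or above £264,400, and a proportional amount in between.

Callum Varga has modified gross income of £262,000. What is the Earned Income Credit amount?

£632

Earned Income Credit: £262,000 is £3,600 into a £6,000 phase-out range, leaving 2,400/6,000 of the credit: £1,580 × 2,400/6,000 = £632.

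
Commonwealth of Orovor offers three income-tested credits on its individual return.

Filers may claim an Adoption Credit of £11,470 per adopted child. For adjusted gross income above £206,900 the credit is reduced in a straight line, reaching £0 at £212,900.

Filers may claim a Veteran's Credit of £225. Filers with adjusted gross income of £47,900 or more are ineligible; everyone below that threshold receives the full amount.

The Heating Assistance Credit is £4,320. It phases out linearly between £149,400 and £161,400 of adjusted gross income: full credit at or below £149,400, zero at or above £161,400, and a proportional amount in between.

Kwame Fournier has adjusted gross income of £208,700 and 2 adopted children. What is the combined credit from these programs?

Adoption Credit: base = 2 × £11,470 = £22,940. £208,700 is £1,800 into a £6,000 phase-out range, leaving 4,200/6,000 of the credit: £22,940 × 4,200/6,000 = £16,058.
Veteran's Credit: £208,700 meets or exceeds the £47,900 cutoff, so the credit is £0.
Heating Assistance Credit: £208,700 is at or above £161,400, so the credit is £0.
Total: £16,058 + £0 + £0 = £16,058.

£16,058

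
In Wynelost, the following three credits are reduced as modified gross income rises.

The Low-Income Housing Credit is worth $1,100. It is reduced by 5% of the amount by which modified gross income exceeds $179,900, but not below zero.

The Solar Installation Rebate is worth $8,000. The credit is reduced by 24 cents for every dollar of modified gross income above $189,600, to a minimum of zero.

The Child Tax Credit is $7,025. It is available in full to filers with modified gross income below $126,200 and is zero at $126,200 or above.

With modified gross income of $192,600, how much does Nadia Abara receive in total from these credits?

$7,745

Low-Income Housing Credit: 5% of the $12,700 excess over $179,900 is $635; credit = $1,100 − $635 = $465.
Solar Installation Rebate: 24% of the $3,000 excess over $189,600 is $720; credit = $8,000 − $720 = $7,280.
Child Tax Credit: $192,600 meets or exceeds the $126,200 cutoff, so the credit is $0.
Total: $465 + $7,280 + $0 = $7,745.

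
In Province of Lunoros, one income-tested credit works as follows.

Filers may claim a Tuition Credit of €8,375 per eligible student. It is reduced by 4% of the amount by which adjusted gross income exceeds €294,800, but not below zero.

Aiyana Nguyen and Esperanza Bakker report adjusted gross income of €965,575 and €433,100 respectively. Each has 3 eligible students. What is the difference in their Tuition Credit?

€19,593

Aiyana (€965,575): Tuition Credit: base = 3 × €8,375 = €25,125. 4% of the €670,775 excess over €294,800 is €26,831 ≥ base, so the credit is €0.
Esperanza (€433,100): Tuition Credit: base = 3 × €8,375 = €25,125. 4% of the €138,300 excess over €294,800 is €5,532; credit = €25,125 − €5,532 = €19,593.
Difference: |€0 − €19,593| = €19,593.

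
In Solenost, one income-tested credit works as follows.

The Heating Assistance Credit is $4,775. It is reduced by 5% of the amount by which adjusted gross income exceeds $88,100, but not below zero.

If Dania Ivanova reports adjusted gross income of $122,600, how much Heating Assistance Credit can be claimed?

$3,050

Heating Assistance Credit: 5% of the $34,500 excess over $88,100 is $1,725; credit = $4,775 − $1,725 = $3,050.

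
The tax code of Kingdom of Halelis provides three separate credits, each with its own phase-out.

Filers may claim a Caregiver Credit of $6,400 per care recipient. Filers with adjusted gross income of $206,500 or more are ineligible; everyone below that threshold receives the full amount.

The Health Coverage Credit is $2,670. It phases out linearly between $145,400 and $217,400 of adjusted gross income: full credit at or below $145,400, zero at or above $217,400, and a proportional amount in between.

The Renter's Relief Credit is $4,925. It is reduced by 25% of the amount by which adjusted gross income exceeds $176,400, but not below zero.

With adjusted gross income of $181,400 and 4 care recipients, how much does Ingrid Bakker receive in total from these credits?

Caregiver Credit: base = 4 × $6,400 = $25,600. $181,400 is below the $206,500 cutoff, so the full $25,600 applies.
Health Coverage Credit: $181,400 is $36,000 into a $72,000 phase-out range, leaving 36,000/72,000 of the credit: $2,670 × 36,000/72,000 = $1,335.
Renter's Relief Credit: 25% of the $5,000 excess over $176,400 is $1,250; credit = $4,925 − $1,250 = $3,675.
Total: $25,600 + $1,335 + $3,675 = $30,610.

$30,610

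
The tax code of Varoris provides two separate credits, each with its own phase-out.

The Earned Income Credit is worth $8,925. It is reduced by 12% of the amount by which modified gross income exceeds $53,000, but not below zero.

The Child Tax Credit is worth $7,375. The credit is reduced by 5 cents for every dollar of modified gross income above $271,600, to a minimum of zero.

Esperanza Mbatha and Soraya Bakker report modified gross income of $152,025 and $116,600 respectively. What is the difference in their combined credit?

Esperanza ($152,025): Earned Income Credit: 12% of the $99,025 excess over $53,000 is $11,883 ≥ base, so the credit is $0. Child Tax Credit: $152,025 is at or below the $271,600 threshold, so the full $7,375 applies. total $0 + $7,375 = $7,375
Soraya ($116,600): Earned Income Credit: 12% of the $63,600 excess over $53,000 is $7,632; credit = $8,925 − $7,632 = $1,293. Child Tax Credit: $116,600 is at or below the $271,600 threshold, so the full $7,375 applies. total $1,293 + $7,375 = $8,668
Difference: |$7,375 − $8,668| = $1,293.

$1,293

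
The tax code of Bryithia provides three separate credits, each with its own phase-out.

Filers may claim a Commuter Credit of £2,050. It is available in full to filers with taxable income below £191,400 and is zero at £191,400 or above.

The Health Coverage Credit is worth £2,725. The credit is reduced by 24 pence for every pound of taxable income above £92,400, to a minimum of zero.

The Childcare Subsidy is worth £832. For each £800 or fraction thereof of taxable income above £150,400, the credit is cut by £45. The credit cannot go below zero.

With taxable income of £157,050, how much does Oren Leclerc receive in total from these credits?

£2,477

Commuter Credit: £157,050 is below the £191,400 cutoff, so the full £2,050 applies.
Health Coverage Credit: 24% of the £64,650 excess over £92,400 is £15,516 ≥ base, so the credit is £0.
Childcare Subsidy: income exceeds £150,400 by £6,650, which is 9 full-or-partial £800 increments; reduction = 9 × £45 = £405, leaving £427.
Total: £2,050 + £0 + £427 = £2,477.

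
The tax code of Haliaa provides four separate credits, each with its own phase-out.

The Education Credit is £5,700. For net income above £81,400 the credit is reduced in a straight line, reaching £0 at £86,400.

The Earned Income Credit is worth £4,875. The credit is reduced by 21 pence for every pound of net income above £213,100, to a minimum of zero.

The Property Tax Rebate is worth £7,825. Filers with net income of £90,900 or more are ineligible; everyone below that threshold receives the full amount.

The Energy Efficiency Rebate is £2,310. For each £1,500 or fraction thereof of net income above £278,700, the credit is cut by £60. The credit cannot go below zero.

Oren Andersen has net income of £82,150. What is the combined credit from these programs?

Education Credit: £82,150 is £750 into a £5,000 phase-out range, leaving 4,250/5,000 of the credit: £5,700 × 4,250/5,000 = £4,845.
Earned Income Credit: £82,150 is at or below the £213,100 threshold, so the full £4,875 applies.
Property Tax Rebate: £82,150 is below the £90,900 cutoff, so the full £7,825 applies.
Energy Efficiency Rebate: £82,150 is at or below the £278,700 threshold, so the full £2,310 applies.
Total: £4,845 + £4,875 + £7,825 + £2,310 = £19,855.

£19,855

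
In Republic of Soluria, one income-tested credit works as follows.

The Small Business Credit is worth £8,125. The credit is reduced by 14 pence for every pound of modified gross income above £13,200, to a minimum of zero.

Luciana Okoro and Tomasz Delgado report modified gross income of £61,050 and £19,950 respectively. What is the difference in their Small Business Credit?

Luciana (£61,050): Small Business Credit: 14% of the £47,850 excess over £13,200 is £6,699; credit = £8,125 − £6,699 = £1,426.
Tomasz (£19,950): Small Business Credit: 14% of the £6,750 excess over £13,200 is £945; credit = £8,125 − £945 = £7,180.
Difference: |£1,426 − £7,180| = £5,754.

£5,754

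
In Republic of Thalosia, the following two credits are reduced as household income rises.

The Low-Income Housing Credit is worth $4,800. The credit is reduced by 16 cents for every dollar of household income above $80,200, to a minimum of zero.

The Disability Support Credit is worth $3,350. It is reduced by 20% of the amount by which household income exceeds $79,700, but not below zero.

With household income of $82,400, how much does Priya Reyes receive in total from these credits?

$7,258

Low-Income Housing Credit: 16% of the $2,200 excess over $80,200 is $352; credit = $4,800 − $352 = $4,448.
Disability Support Credit: 20% of the $2,700 excess over $79,700 is $540; credit = $3,350 − $540 = $2,810.
Total: $4,448 + $2,810 = $7,258.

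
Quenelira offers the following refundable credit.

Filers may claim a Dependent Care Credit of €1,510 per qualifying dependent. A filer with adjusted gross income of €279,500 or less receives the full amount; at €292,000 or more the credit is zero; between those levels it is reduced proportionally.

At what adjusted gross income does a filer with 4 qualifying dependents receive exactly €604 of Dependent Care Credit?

€290,750

Full credit = 4 × €1,510 = €6,040.
€604 is 604/6,040 of the full €6,040, so 5,436/6,040 of the €12,500 range has been used: income = €279,500 + €12,500 × 5,436/6,040 = €290,750.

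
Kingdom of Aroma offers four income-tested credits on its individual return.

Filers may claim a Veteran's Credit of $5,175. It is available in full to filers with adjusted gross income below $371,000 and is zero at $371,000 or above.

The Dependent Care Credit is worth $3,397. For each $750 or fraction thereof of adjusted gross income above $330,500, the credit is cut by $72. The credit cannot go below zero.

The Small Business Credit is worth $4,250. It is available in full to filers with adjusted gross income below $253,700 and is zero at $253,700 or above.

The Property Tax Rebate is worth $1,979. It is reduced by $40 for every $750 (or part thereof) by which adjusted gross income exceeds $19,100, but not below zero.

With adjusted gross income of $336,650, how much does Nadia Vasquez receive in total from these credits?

Veteran's Credit: $336,650 is below the $371,000 cutoff, so the full $5,175 applies.
Dependent Care Credit: income exceeds $330,500 by $6,150, which is 9 full-or-partial $750 increments; reduction = 9 × $72 = $648, leaving $2,749.
Small Business Credit: $336,650 meets or exceeds the $253,700 cutoff, so the credit is $0.
Property Tax Rebate: income exceeds $19,100 by $317,550 → 424 increments × $40 = $16,960 ≥ base, so the credit is $0.
Total: $5,175 + $2,749 + $0 + $0 = $7,924.

$7,924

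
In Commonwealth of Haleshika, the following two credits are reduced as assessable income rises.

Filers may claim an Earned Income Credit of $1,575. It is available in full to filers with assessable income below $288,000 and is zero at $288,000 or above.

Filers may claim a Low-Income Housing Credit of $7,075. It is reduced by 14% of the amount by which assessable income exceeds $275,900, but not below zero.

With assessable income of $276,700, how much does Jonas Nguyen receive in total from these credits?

$8,538

Earned Income Credit: $276,700 is below the $288,000 cutoff, so the full $1,575 applies.
Low-Income Housing Credit: 14% of the $800 excess over $275,900 is $112; credit = $7,075 − $112 = $6,963.
Total: $1,575 + $6,963 = $8,538.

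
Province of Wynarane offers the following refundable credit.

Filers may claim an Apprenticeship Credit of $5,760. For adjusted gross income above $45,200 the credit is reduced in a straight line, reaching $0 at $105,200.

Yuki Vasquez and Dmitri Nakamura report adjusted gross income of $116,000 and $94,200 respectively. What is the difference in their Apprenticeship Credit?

Yuki ($116,000): Apprenticeship Credit: $116,000 is at or above $105,200, so the credit is $0.
Dmitri ($94,200): Apprenticeship Credit: $94,200 is $49,000 into a $60,000 phase-out range, leaving 11,000/60,000 of the credit: $5,760 × 11,000/60,000 = $1,056.
Difference: |$0 − $1,056| = $1,056.

$1,056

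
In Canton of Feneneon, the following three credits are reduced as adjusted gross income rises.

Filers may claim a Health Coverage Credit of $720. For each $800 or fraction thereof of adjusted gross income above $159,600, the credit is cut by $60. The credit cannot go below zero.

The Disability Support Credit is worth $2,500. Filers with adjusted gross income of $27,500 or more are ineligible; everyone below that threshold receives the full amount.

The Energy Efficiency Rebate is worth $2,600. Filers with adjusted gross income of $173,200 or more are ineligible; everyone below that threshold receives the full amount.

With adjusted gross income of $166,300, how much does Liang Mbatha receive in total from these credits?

Health Coverage Credit: income exceeds $159,600 by $6,700, which is 9 full-or-partial $800 increments; reduction = 9 × $60 = $540, leaving $180.
Disability Support Credit: $166,300 meets or exceeds the $27,500 cutoff, so the credit is $0.
Energy Efficiency Rebate: $166,300 is below the $173,200 cutoff, so the full $2,600 applies.
Total: $180 + $0 + $2,600 = $2,780.

$2,780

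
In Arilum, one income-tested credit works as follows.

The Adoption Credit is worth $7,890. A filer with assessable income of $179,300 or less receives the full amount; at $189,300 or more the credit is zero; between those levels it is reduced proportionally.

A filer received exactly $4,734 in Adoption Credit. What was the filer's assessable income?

$4,734 is 4,734/7,890 of the full $7,890, so 3,156/7,890 of the $10,000 range has been used: income = $179,300 + $10,000 × 3,156/7,890 = $183,300.

$183,300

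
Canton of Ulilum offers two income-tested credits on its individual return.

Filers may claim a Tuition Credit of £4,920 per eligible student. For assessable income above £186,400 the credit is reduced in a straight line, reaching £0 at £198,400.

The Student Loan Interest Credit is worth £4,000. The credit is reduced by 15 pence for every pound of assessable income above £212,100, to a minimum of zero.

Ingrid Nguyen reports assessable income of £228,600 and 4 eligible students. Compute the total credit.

Tuition Credit: base = 4 × £4,920 = £19,680. £228,600 is at or above £198,400, so the credit is £0.
Student Loan Interest Credit: 15% of the £16,500 excess over £212,100 is £2,475; credit = £4,000 − £2,475 = £1,525.
Total: £0 + £1,525 = £1,525.

£1,525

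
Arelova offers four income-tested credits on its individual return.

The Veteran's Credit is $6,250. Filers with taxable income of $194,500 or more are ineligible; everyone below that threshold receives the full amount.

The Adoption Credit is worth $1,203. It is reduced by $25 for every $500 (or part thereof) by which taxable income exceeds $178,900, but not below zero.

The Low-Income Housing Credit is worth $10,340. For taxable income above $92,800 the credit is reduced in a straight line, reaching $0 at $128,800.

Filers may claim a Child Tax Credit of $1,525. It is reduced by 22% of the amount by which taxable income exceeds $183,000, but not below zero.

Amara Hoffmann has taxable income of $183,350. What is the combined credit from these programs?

Veteran's Credit: $183,350 is below the $194,500 cutoff, so the full $6,250 applies.
Adoption Credit: income exceeds $178,900 by $4,450, which is 9 full-or-partial $500 increments; reduction = 9 × $25 = $225, leaving $978.
Low-Income Housing Credit: $183,350 is at or above $128,800, so the credit is $0.
Child Tax Credit: 22% of the $350 excess over $183,000 is $77; credit = $1,525 − $77 = $1,448.
Total: $6,250 + $978 + $0 + $1,448 = $8,676.

$8,676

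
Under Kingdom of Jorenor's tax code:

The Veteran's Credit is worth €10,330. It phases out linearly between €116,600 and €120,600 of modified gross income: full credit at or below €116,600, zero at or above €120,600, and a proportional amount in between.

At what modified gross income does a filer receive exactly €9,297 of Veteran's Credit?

€9,297 is 9,297/10,330 of the full €10,330, so 1,033/10,330 of the €4,000 range has been used: income = €116,600 + €4,000 × 1,033/10,330 = €117,000.

€117,000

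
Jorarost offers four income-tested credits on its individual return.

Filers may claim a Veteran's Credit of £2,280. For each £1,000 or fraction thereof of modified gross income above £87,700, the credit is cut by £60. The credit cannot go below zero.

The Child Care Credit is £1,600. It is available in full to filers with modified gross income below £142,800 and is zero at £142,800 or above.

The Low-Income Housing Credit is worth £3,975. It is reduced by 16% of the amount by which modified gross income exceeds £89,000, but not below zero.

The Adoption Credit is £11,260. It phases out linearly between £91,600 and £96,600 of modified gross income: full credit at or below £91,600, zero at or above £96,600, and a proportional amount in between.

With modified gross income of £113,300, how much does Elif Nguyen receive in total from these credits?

Veteran's Credit: income exceeds £87,700 by £25,600, which is 26 full-or-partial £1,000 increments; reduction = 26 × £60 = £1,560, leaving £720.
Child Care Credit: £113,300 is below the £142,800 cutoff, so the full £1,600 applies.
Low-Income Housing Credit: 16% of the £24,300 excess over £89,000 is £3,888; credit = £3,975 − £3,888 = £87.
Adoption Credit: £113,300 is at or above £96,600, so the credit is £0.
Total: £720 + £1,600 + £87 + £0 = £2,407.

£2,407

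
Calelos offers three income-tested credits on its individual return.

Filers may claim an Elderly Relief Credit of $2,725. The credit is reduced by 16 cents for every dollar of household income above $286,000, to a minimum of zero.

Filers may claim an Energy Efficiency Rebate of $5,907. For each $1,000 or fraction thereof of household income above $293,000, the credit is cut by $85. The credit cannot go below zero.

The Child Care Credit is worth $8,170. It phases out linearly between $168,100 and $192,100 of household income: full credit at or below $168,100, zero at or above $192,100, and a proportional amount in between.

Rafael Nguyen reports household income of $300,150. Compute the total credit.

$5,688

Elderly Relief Credit: 16% of the $14,150 excess over $286,000 is $2,264; credit = $2,725 − $2,264 = $461.
Energy Efficiency Rebate: income exceeds $293,000 by $7,150, which is 8 full-or-partial $1,000 increments; reduction = 8 × $85 = $680, leaving $5,227.
Child Care Credit: $300,150 is at or above $192,100, so the credit is $0.
Total: $461 + $5,227 + $0 = $5,688.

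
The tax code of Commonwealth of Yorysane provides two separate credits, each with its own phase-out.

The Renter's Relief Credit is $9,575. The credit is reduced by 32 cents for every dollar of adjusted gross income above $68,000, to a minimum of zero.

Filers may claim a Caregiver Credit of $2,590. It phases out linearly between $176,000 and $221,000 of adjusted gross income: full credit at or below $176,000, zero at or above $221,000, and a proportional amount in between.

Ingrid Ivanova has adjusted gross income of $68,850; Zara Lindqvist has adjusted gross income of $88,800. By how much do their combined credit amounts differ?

Ingrid ($68,850): Renter's Relief Credit: 32% of the $850 excess over $68,000 is $272; credit = $9,575 − $272 = $9,303. Caregiver Credit: $68,850 is at or below the $176,000 threshold, so the full $2,590 applies. total $9,303 + $2,590 = $11,893
Zara ($88,800): Renter's Relief Credit: 32% of the $20,800 excess over $68,000 is $6,656; credit = $9,575 − $6,656 = $2,919. Caregiver Credit: $88,800 is at or below the $176,000 threshold, so the full $2,590 applies. total $2,919 + $2,590 = $5,509
Difference: |$11,893 − $5,509| = $6,384.

$6,384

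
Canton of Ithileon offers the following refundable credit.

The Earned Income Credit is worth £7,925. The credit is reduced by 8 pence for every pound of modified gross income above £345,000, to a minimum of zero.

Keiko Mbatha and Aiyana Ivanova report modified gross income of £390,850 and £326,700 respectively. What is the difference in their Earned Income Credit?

Keiko (£390,850): Earned Income Credit: 8% of the £45,850 excess over £345,000 is £3,668; credit = £7,925 − £3,668 = £4,257.
Aiyana (£326,700): Earned Income Credit: £326,700 is at or below the £345,000 threshold, so the full £7,925 applies.
Difference: |£4,257 − £7,925| = £3,668.

£3,668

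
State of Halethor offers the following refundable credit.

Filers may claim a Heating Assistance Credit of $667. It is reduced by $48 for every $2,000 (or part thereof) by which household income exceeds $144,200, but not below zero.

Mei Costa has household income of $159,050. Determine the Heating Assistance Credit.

Heating Assistance Credit: income exceeds $144,200 by $14,850, which is 8 full-or-partial $2,000 increments; reduction = 8 × $48 = $384, leaving $283.

$283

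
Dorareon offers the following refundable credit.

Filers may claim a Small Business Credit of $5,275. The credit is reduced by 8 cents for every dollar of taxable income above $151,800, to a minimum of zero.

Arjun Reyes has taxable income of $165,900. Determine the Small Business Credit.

$4,147

Small Business Credit: 8% of the $14,100 excess over $151,800 is $1,128; credit = $5,275 − $1,128 = $4,147.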